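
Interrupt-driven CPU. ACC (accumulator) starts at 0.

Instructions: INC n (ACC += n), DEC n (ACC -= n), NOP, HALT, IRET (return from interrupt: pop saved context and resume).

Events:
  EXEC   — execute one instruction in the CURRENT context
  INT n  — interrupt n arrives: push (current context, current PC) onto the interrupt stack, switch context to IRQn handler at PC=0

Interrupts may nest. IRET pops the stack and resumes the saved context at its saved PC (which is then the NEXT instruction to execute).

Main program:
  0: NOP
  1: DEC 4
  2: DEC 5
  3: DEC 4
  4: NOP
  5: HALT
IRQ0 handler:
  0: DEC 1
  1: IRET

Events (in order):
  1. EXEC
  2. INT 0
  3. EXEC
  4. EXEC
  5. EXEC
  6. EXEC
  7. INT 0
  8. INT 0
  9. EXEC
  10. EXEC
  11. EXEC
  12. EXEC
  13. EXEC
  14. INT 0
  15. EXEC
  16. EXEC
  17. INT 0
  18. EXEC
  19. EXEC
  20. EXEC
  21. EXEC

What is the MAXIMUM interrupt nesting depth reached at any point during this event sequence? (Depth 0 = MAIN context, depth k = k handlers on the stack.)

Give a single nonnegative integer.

Answer: 2

Derivation:
Event 1 (EXEC): [MAIN] PC=0: NOP [depth=0]
Event 2 (INT 0): INT 0 arrives: push (MAIN, PC=1), enter IRQ0 at PC=0 (depth now 1) [depth=1]
Event 3 (EXEC): [IRQ0] PC=0: DEC 1 -> ACC=-1 [depth=1]
Event 4 (EXEC): [IRQ0] PC=1: IRET -> resume MAIN at PC=1 (depth now 0) [depth=0]
Event 5 (EXEC): [MAIN] PC=1: DEC 4 -> ACC=-5 [depth=0]
Event 6 (EXEC): [MAIN] PC=2: DEC 5 -> ACC=-10 [depth=0]
Event 7 (INT 0): INT 0 arrives: push (MAIN, PC=3), enter IRQ0 at PC=0 (depth now 1) [depth=1]
Event 8 (INT 0): INT 0 arrives: push (IRQ0, PC=0), enter IRQ0 at PC=0 (depth now 2) [depth=2]
Event 9 (EXEC): [IRQ0] PC=0: DEC 1 -> ACC=-11 [depth=2]
Event 10 (EXEC): [IRQ0] PC=1: IRET -> resume IRQ0 at PC=0 (depth now 1) [depth=1]
Event 11 (EXEC): [IRQ0] PC=0: DEC 1 -> ACC=-12 [depth=1]
Event 12 (EXEC): [IRQ0] PC=1: IRET -> resume MAIN at PC=3 (depth now 0) [depth=0]
Event 13 (EXEC): [MAIN] PC=3: DEC 4 -> ACC=-16 [depth=0]
Event 14 (INT 0): INT 0 arrives: push (MAIN, PC=4), enter IRQ0 at PC=0 (depth now 1) [depth=1]
Event 15 (EXEC): [IRQ0] PC=0: DEC 1 -> ACC=-17 [depth=1]
Event 16 (EXEC): [IRQ0] PC=1: IRET -> resume MAIN at PC=4 (depth now 0) [depth=0]
Event 17 (INT 0): INT 0 arrives: push (MAIN, PC=4), enter IRQ0 at PC=0 (depth now 1) [depth=1]
Event 18 (EXEC): [IRQ0] PC=0: DEC 1 -> ACC=-18 [depth=1]
Event 19 (EXEC): [IRQ0] PC=1: IRET -> resume MAIN at PC=4 (depth now 0) [depth=0]
Event 20 (EXEC): [MAIN] PC=4: NOP [depth=0]
Event 21 (EXEC): [MAIN] PC=5: HALT [depth=0]
Max depth observed: 2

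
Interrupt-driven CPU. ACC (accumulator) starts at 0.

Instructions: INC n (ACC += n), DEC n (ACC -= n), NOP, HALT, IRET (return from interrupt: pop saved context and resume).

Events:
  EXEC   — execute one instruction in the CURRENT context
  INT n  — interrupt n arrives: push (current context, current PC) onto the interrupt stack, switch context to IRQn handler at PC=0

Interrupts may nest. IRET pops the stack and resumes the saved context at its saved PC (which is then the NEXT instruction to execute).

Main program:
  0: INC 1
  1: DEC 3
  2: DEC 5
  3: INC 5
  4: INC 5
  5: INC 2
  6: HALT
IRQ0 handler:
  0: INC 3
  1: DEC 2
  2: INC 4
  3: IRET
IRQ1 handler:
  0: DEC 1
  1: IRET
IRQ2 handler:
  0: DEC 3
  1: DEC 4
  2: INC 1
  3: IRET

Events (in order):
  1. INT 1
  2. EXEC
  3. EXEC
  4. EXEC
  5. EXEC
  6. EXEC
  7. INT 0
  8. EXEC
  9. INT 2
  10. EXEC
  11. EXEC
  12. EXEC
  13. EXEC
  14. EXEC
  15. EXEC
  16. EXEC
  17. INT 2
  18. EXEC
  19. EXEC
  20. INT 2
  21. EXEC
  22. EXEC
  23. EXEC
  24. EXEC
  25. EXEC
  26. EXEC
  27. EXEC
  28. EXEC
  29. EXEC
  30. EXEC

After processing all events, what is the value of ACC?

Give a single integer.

Answer: -9

Derivation:
Event 1 (INT 1): INT 1 arrives: push (MAIN, PC=0), enter IRQ1 at PC=0 (depth now 1)
Event 2 (EXEC): [IRQ1] PC=0: DEC 1 -> ACC=-1
Event 3 (EXEC): [IRQ1] PC=1: IRET -> resume MAIN at PC=0 (depth now 0)
Event 4 (EXEC): [MAIN] PC=0: INC 1 -> ACC=0
Event 5 (EXEC): [MAIN] PC=1: DEC 3 -> ACC=-3
Event 6 (EXEC): [MAIN] PC=2: DEC 5 -> ACC=-8
Event 7 (INT 0): INT 0 arrives: push (MAIN, PC=3), enter IRQ0 at PC=0 (depth now 1)
Event 8 (EXEC): [IRQ0] PC=0: INC 3 -> ACC=-5
Event 9 (INT 2): INT 2 arrives: push (IRQ0, PC=1), enter IRQ2 at PC=0 (depth now 2)
Event 10 (EXEC): [IRQ2] PC=0: DEC 3 -> ACC=-8
Event 11 (EXEC): [IRQ2] PC=1: DEC 4 -> ACC=-12
Event 12 (EXEC): [IRQ2] PC=2: INC 1 -> ACC=-11
Event 13 (EXEC): [IRQ2] PC=3: IRET -> resume IRQ0 at PC=1 (depth now 1)
Event 14 (EXEC): [IRQ0] PC=1: DEC 2 -> ACC=-13
Event 15 (EXEC): [IRQ0] PC=2: INC 4 -> ACC=-9
Event 16 (EXEC): [IRQ0] PC=3: IRET -> resume MAIN at PC=3 (depth now 0)
Event 17 (INT 2): INT 2 arrives: push (MAIN, PC=3), enter IRQ2 at PC=0 (depth now 1)
Event 18 (EXEC): [IRQ2] PC=0: DEC 3 -> ACC=-12
Event 19 (EXEC): [IRQ2] PC=1: DEC 4 -> ACC=-16
Event 20 (INT 2): INT 2 arrives: push (IRQ2, PC=2), enter IRQ2 at PC=0 (depth now 2)
Event 21 (EXEC): [IRQ2] PC=0: DEC 3 -> ACC=-19
Event 22 (EXEC): [IRQ2] PC=1: DEC 4 -> ACC=-23
Event 23 (EXEC): [IRQ2] PC=2: INC 1 -> ACC=-22
Event 24 (EXEC): [IRQ2] PC=3: IRET -> resume IRQ2 at PC=2 (depth now 1)
Event 25 (EXEC): [IRQ2] PC=2: INC 1 -> ACC=-21
Event 26 (EXEC): [IRQ2] PC=3: IRET -> resume MAIN at PC=3 (depth now 0)
Event 27 (EXEC): [MAIN] PC=3: INC 5 -> ACC=-16
Event 28 (EXEC): [MAIN] PC=4: INC 5 -> ACC=-11
Event 29 (EXEC): [MAIN] PC=5: INC 2 -> ACC=-9
Event 30 (EXEC): [MAIN] PC=6: HALT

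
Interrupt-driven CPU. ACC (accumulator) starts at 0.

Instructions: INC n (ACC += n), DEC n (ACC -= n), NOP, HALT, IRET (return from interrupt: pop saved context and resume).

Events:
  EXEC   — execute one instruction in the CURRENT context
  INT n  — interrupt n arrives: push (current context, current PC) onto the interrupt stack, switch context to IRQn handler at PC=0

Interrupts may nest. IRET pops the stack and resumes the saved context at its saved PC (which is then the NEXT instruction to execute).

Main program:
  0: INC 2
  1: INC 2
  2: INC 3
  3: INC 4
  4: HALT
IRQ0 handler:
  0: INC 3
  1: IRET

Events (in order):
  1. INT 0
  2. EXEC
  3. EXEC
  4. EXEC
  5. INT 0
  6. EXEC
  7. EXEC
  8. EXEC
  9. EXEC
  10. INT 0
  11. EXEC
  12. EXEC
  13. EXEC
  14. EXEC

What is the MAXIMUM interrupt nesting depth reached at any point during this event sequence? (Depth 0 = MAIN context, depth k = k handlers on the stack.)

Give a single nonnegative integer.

Event 1 (INT 0): INT 0 arrives: push (MAIN, PC=0), enter IRQ0 at PC=0 (depth now 1) [depth=1]
Event 2 (EXEC): [IRQ0] PC=0: INC 3 -> ACC=3 [depth=1]
Event 3 (EXEC): [IRQ0] PC=1: IRET -> resume MAIN at PC=0 (depth now 0) [depth=0]
Event 4 (EXEC): [MAIN] PC=0: INC 2 -> ACC=5 [depth=0]
Event 5 (INT 0): INT 0 arrives: push (MAIN, PC=1), enter IRQ0 at PC=0 (depth now 1) [depth=1]
Event 6 (EXEC): [IRQ0] PC=0: INC 3 -> ACC=8 [depth=1]
Event 7 (EXEC): [IRQ0] PC=1: IRET -> resume MAIN at PC=1 (depth now 0) [depth=0]
Event 8 (EXEC): [MAIN] PC=1: INC 2 -> ACC=10 [depth=0]
Event 9 (EXEC): [MAIN] PC=2: INC 3 -> ACC=13 [depth=0]
Event 10 (INT 0): INT 0 arrives: push (MAIN, PC=3), enter IRQ0 at PC=0 (depth now 1) [depth=1]
Event 11 (EXEC): [IRQ0] PC=0: INC 3 -> ACC=16 [depth=1]
Event 12 (EXEC): [IRQ0] PC=1: IRET -> resume MAIN at PC=3 (depth now 0) [depth=0]
Event 13 (EXEC): [MAIN] PC=3: INC 4 -> ACC=20 [depth=0]
Event 14 (EXEC): [MAIN] PC=4: HALT [depth=0]
Max depth observed: 1

Answer: 1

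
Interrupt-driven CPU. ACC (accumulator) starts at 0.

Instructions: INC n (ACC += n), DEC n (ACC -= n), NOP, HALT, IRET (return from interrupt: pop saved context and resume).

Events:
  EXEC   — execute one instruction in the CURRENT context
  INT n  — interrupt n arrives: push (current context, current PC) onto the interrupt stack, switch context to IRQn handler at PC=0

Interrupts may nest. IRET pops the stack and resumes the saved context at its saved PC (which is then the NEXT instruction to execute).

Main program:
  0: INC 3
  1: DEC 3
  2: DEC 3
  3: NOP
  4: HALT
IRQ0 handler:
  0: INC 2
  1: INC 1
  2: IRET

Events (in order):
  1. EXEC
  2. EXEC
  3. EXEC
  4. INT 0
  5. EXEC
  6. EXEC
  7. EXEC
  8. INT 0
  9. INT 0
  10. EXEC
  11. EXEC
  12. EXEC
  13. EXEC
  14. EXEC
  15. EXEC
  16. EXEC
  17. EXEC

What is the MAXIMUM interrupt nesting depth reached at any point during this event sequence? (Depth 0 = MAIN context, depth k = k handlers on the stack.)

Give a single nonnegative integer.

Event 1 (EXEC): [MAIN] PC=0: INC 3 -> ACC=3 [depth=0]
Event 2 (EXEC): [MAIN] PC=1: DEC 3 -> ACC=0 [depth=0]
Event 3 (EXEC): [MAIN] PC=2: DEC 3 -> ACC=-3 [depth=0]
Event 4 (INT 0): INT 0 arrives: push (MAIN, PC=3), enter IRQ0 at PC=0 (depth now 1) [depth=1]
Event 5 (EXEC): [IRQ0] PC=0: INC 2 -> ACC=-1 [depth=1]
Event 6 (EXEC): [IRQ0] PC=1: INC 1 -> ACC=0 [depth=1]
Event 7 (EXEC): [IRQ0] PC=2: IRET -> resume MAIN at PC=3 (depth now 0) [depth=0]
Event 8 (INT 0): INT 0 arrives: push (MAIN, PC=3), enter IRQ0 at PC=0 (depth now 1) [depth=1]
Event 9 (INT 0): INT 0 arrives: push (IRQ0, PC=0), enter IRQ0 at PC=0 (depth now 2) [depth=2]
Event 10 (EXEC): [IRQ0] PC=0: INC 2 -> ACC=2 [depth=2]
Event 11 (EXEC): [IRQ0] PC=1: INC 1 -> ACC=3 [depth=2]
Event 12 (EXEC): [IRQ0] PC=2: IRET -> resume IRQ0 at PC=0 (depth now 1) [depth=1]
Event 13 (EXEC): [IRQ0] PC=0: INC 2 -> ACC=5 [depth=1]
Event 14 (EXEC): [IRQ0] PC=1: INC 1 -> ACC=6 [depth=1]
Event 15 (EXEC): [IRQ0] PC=2: IRET -> resume MAIN at PC=3 (depth now 0) [depth=0]
Event 16 (EXEC): [MAIN] PC=3: NOP [depth=0]
Event 17 (EXEC): [MAIN] PC=4: HALT [depth=0]
Max depth observed: 2

Answer: 2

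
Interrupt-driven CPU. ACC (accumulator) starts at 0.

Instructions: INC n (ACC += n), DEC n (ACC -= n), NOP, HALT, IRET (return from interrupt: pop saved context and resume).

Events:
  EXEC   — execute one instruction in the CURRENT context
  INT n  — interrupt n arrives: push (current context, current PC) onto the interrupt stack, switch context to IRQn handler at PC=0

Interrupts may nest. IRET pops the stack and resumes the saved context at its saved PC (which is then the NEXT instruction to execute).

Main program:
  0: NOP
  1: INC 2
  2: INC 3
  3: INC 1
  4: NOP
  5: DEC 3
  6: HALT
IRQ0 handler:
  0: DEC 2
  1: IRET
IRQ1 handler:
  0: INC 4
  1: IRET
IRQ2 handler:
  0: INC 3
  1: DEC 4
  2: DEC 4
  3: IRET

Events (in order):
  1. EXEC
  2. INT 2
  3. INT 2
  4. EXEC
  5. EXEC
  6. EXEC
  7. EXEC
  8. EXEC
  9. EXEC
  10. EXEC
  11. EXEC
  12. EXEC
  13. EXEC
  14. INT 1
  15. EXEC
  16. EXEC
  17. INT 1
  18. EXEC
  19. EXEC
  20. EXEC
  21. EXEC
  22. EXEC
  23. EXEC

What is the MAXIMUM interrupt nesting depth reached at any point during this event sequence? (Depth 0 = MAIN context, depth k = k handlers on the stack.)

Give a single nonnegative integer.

Event 1 (EXEC): [MAIN] PC=0: NOP [depth=0]
Event 2 (INT 2): INT 2 arrives: push (MAIN, PC=1), enter IRQ2 at PC=0 (depth now 1) [depth=1]
Event 3 (INT 2): INT 2 arrives: push (IRQ2, PC=0), enter IRQ2 at PC=0 (depth now 2) [depth=2]
Event 4 (EXEC): [IRQ2] PC=0: INC 3 -> ACC=3 [depth=2]
Event 5 (EXEC): [IRQ2] PC=1: DEC 4 -> ACC=-1 [depth=2]
Event 6 (EXEC): [IRQ2] PC=2: DEC 4 -> ACC=-5 [depth=2]
Event 7 (EXEC): [IRQ2] PC=3: IRET -> resume IRQ2 at PC=0 (depth now 1) [depth=1]
Event 8 (EXEC): [IRQ2] PC=0: INC 3 -> ACC=-2 [depth=1]
Event 9 (EXEC): [IRQ2] PC=1: DEC 4 -> ACC=-6 [depth=1]
Event 10 (EXEC): [IRQ2] PC=2: DEC 4 -> ACC=-10 [depth=1]
Event 11 (EXEC): [IRQ2] PC=3: IRET -> resume MAIN at PC=1 (depth now 0) [depth=0]
Event 12 (EXEC): [MAIN] PC=1: INC 2 -> ACC=-8 [depth=0]
Event 13 (EXEC): [MAIN] PC=2: INC 3 -> ACC=-5 [depth=0]
Event 14 (INT 1): INT 1 arrives: push (MAIN, PC=3), enter IRQ1 at PC=0 (depth now 1) [depth=1]
Event 15 (EXEC): [IRQ1] PC=0: INC 4 -> ACC=-1 [depth=1]
Event 16 (EXEC): [IRQ1] PC=1: IRET -> resume MAIN at PC=3 (depth now 0) [depth=0]
Event 17 (INT 1): INT 1 arrives: push (MAIN, PC=3), enter IRQ1 at PC=0 (depth now 1) [depth=1]
Event 18 (EXEC): [IRQ1] PC=0: INC 4 -> ACC=3 [depth=1]
Event 19 (EXEC): [IRQ1] PC=1: IRET -> resume MAIN at PC=3 (depth now 0) [depth=0]
Event 20 (EXEC): [MAIN] PC=3: INC 1 -> ACC=4 [depth=0]
Event 21 (EXEC): [MAIN] PC=4: NOP [depth=0]
Event 22 (EXEC): [MAIN] PC=5: DEC 3 -> ACC=1 [depth=0]
Event 23 (EXEC): [MAIN] PC=6: HALT [depth=0]
Max depth observed: 2

Answer: 2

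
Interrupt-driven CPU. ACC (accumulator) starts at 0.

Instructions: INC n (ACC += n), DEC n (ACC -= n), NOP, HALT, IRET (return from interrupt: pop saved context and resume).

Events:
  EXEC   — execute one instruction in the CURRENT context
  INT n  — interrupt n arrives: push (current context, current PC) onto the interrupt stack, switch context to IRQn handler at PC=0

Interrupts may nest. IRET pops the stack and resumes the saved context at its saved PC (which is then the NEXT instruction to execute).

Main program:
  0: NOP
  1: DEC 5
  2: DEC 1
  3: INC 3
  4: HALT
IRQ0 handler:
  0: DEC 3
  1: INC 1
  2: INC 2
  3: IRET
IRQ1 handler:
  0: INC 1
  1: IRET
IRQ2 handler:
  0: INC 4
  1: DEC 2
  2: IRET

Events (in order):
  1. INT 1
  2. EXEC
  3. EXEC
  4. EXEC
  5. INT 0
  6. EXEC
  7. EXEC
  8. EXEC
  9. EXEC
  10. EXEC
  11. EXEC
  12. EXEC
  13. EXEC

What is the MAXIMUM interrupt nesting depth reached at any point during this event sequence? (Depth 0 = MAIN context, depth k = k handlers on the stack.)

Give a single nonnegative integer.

Answer: 1

Derivation:
Event 1 (INT 1): INT 1 arrives: push (MAIN, PC=0), enter IRQ1 at PC=0 (depth now 1) [depth=1]
Event 2 (EXEC): [IRQ1] PC=0: INC 1 -> ACC=1 [depth=1]
Event 3 (EXEC): [IRQ1] PC=1: IRET -> resume MAIN at PC=0 (depth now 0) [depth=0]
Event 4 (EXEC): [MAIN] PC=0: NOP [depth=0]
Event 5 (INT 0): INT 0 arrives: push (MAIN, PC=1), enter IRQ0 at PC=0 (depth now 1) [depth=1]
Event 6 (EXEC): [IRQ0] PC=0: DEC 3 -> ACC=-2 [depth=1]
Event 7 (EXEC): [IRQ0] PC=1: INC 1 -> ACC=-1 [depth=1]
Event 8 (EXEC): [IRQ0] PC=2: INC 2 -> ACC=1 [depth=1]
Event 9 (EXEC): [IRQ0] PC=3: IRET -> resume MAIN at PC=1 (depth now 0) [depth=0]
Event 10 (EXEC): [MAIN] PC=1: DEC 5 -> ACC=-4 [depth=0]
Event 11 (EXEC): [MAIN] PC=2: DEC 1 -> ACC=-5 [depth=0]
Event 12 (EXEC): [MAIN] PC=3: INC 3 -> ACC=-2 [depth=0]
Event 13 (EXEC): [MAIN] PC=4: HALT [depth=0]
Max depth observed: 1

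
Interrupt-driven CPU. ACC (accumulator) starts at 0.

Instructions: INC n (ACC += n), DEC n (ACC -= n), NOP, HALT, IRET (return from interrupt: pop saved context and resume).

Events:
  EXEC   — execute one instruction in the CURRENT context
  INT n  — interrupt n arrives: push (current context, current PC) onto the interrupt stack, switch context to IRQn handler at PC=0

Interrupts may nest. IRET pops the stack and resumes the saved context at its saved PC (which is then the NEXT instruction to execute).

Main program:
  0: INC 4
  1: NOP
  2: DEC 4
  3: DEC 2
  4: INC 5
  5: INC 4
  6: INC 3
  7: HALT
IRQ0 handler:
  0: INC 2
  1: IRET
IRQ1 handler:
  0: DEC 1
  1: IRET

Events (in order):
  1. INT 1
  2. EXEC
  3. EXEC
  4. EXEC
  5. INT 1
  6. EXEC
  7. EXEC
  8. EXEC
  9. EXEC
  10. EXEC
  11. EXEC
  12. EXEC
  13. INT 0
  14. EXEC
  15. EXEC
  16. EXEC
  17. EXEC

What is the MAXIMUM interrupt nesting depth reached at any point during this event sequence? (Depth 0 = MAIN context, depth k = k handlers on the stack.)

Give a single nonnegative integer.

Answer: 1

Derivation:
Event 1 (INT 1): INT 1 arrives: push (MAIN, PC=0), enter IRQ1 at PC=0 (depth now 1) [depth=1]
Event 2 (EXEC): [IRQ1] PC=0: DEC 1 -> ACC=-1 [depth=1]
Event 3 (EXEC): [IRQ1] PC=1: IRET -> resume MAIN at PC=0 (depth now 0) [depth=0]
Event 4 (EXEC): [MAIN] PC=0: INC 4 -> ACC=3 [depth=0]
Event 5 (INT 1): INT 1 arrives: push (MAIN, PC=1), enter IRQ1 at PC=0 (depth now 1) [depth=1]
Event 6 (EXEC): [IRQ1] PC=0: DEC 1 -> ACC=2 [depth=1]
Event 7 (EXEC): [IRQ1] PC=1: IRET -> resume MAIN at PC=1 (depth now 0) [depth=0]
Event 8 (EXEC): [MAIN] PC=1: NOP [depth=0]
Event 9 (EXEC): [MAIN] PC=2: DEC 4 -> ACC=-2 [depth=0]
Event 10 (EXEC): [MAIN] PC=3: DEC 2 -> ACC=-4 [depth=0]
Event 11 (EXEC): [MAIN] PC=4: INC 5 -> ACC=1 [depth=0]
Event 12 (EXEC): [MAIN] PC=5: INC 4 -> ACC=5 [depth=0]
Event 13 (INT 0): INT 0 arrives: push (MAIN, PC=6), enter IRQ0 at PC=0 (depth now 1) [depth=1]
Event 14 (EXEC): [IRQ0] PC=0: INC 2 -> ACC=7 [depth=1]
Event 15 (EXEC): [IRQ0] PC=1: IRET -> resume MAIN at PC=6 (depth now 0) [depth=0]
Event 16 (EXEC): [MAIN] PC=6: INC 3 -> ACC=10 [depth=0]
Event 17 (EXEC): [MAIN] PC=7: HALT [depth=0]
Max depth observed: 1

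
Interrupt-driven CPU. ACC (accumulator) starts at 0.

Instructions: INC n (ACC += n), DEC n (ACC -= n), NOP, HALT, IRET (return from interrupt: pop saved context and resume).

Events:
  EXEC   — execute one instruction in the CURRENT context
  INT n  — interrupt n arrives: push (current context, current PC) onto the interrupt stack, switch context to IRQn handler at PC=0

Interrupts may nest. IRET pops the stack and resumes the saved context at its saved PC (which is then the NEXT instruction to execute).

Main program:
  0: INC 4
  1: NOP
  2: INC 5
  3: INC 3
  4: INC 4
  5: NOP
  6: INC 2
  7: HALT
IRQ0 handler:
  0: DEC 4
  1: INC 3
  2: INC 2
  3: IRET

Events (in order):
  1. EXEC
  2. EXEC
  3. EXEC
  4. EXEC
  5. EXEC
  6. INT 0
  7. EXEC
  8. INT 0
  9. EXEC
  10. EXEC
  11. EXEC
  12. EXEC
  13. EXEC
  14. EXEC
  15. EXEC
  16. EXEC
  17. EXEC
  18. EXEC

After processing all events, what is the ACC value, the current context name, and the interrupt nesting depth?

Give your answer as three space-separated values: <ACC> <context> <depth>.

Event 1 (EXEC): [MAIN] PC=0: INC 4 -> ACC=4
Event 2 (EXEC): [MAIN] PC=1: NOP
Event 3 (EXEC): [MAIN] PC=2: INC 5 -> ACC=9
Event 4 (EXEC): [MAIN] PC=3: INC 3 -> ACC=12
Event 5 (EXEC): [MAIN] PC=4: INC 4 -> ACC=16
Event 6 (INT 0): INT 0 arrives: push (MAIN, PC=5), enter IRQ0 at PC=0 (depth now 1)
Event 7 (EXEC): [IRQ0] PC=0: DEC 4 -> ACC=12
Event 8 (INT 0): INT 0 arrives: push (IRQ0, PC=1), enter IRQ0 at PC=0 (depth now 2)
Event 9 (EXEC): [IRQ0] PC=0: DEC 4 -> ACC=8
Event 10 (EXEC): [IRQ0] PC=1: INC 3 -> ACC=11
Event 11 (EXEC): [IRQ0] PC=2: INC 2 -> ACC=13
Event 12 (EXEC): [IRQ0] PC=3: IRET -> resume IRQ0 at PC=1 (depth now 1)
Event 13 (EXEC): [IRQ0] PC=1: INC 3 -> ACC=16
Event 14 (EXEC): [IRQ0] PC=2: INC 2 -> ACC=18
Event 15 (EXEC): [IRQ0] PC=3: IRET -> resume MAIN at PC=5 (depth now 0)
Event 16 (EXEC): [MAIN] PC=5: NOP
Event 17 (EXEC): [MAIN] PC=6: INC 2 -> ACC=20
Event 18 (EXEC): [MAIN] PC=7: HALT

Answer: 20 MAIN 0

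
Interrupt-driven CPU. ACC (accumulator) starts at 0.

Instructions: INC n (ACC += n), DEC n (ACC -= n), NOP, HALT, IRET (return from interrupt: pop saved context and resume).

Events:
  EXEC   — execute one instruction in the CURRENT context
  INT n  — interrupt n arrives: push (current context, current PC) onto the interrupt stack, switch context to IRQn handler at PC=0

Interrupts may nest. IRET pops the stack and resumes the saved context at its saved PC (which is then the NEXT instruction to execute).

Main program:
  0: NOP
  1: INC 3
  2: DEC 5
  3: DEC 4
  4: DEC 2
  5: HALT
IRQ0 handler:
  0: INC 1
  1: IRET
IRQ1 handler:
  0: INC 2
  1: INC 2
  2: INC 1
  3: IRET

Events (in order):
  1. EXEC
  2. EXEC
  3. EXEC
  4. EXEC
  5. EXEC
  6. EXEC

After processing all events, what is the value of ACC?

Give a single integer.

Answer: -8

Derivation:
Event 1 (EXEC): [MAIN] PC=0: NOP
Event 2 (EXEC): [MAIN] PC=1: INC 3 -> ACC=3
Event 3 (EXEC): [MAIN] PC=2: DEC 5 -> ACC=-2
Event 4 (EXEC): [MAIN] PC=3: DEC 4 -> ACC=-6
Event 5 (EXEC): [MAIN] PC=4: DEC 2 -> ACC=-8
Event 6 (EXEC): [MAIN] PC=5: HALT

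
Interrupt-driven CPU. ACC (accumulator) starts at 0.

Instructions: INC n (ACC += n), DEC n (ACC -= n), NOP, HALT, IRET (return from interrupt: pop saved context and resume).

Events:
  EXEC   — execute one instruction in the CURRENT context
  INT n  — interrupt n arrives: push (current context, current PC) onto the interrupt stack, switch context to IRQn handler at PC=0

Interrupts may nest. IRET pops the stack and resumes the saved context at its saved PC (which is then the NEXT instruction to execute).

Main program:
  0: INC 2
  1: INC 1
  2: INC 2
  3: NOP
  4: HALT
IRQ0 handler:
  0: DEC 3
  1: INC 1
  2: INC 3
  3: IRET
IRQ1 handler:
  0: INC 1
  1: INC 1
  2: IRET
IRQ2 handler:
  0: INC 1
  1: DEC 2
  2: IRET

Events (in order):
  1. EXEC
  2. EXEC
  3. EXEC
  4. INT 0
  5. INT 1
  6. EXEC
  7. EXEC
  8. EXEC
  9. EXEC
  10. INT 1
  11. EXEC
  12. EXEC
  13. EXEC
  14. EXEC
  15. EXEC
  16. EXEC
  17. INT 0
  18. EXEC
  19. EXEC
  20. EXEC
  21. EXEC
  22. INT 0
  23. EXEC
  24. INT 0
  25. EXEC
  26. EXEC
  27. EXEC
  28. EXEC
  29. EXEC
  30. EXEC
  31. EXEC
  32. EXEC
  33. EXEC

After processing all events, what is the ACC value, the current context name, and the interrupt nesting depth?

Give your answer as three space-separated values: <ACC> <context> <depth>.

Event 1 (EXEC): [MAIN] PC=0: INC 2 -> ACC=2
Event 2 (EXEC): [MAIN] PC=1: INC 1 -> ACC=3
Event 3 (EXEC): [MAIN] PC=2: INC 2 -> ACC=5
Event 4 (INT 0): INT 0 arrives: push (MAIN, PC=3), enter IRQ0 at PC=0 (depth now 1)
Event 5 (INT 1): INT 1 arrives: push (IRQ0, PC=0), enter IRQ1 at PC=0 (depth now 2)
Event 6 (EXEC): [IRQ1] PC=0: INC 1 -> ACC=6
Event 7 (EXEC): [IRQ1] PC=1: INC 1 -> ACC=7
Event 8 (EXEC): [IRQ1] PC=2: IRET -> resume IRQ0 at PC=0 (depth now 1)
Event 9 (EXEC): [IRQ0] PC=0: DEC 3 -> ACC=4
Event 10 (INT 1): INT 1 arrives: push (IRQ0, PC=1), enter IRQ1 at PC=0 (depth now 2)
Event 11 (EXEC): [IRQ1] PC=0: INC 1 -> ACC=5
Event 12 (EXEC): [IRQ1] PC=1: INC 1 -> ACC=6
Event 13 (EXEC): [IRQ1] PC=2: IRET -> resume IRQ0 at PC=1 (depth now 1)
Event 14 (EXEC): [IRQ0] PC=1: INC 1 -> ACC=7
Event 15 (EXEC): [IRQ0] PC=2: INC 3 -> ACC=10
Event 16 (EXEC): [IRQ0] PC=3: IRET -> resume MAIN at PC=3 (depth now 0)
Event 17 (INT 0): INT 0 arrives: push (MAIN, PC=3), enter IRQ0 at PC=0 (depth now 1)
Event 18 (EXEC): [IRQ0] PC=0: DEC 3 -> ACC=7
Event 19 (EXEC): [IRQ0] PC=1: INC 1 -> ACC=8
Event 20 (EXEC): [IRQ0] PC=2: INC 3 -> ACC=11
Event 21 (EXEC): [IRQ0] PC=3: IRET -> resume MAIN at PC=3 (depth now 0)
Event 22 (INT 0): INT 0 arrives: push (MAIN, PC=3), enter IRQ0 at PC=0 (depth now 1)
Event 23 (EXEC): [IRQ0] PC=0: DEC 3 -> ACC=8
Event 24 (INT 0): INT 0 arrives: push (IRQ0, PC=1), enter IRQ0 at PC=0 (depth now 2)
Event 25 (EXEC): [IRQ0] PC=0: DEC 3 -> ACC=5
Event 26 (EXEC): [IRQ0] PC=1: INC 1 -> ACC=6
Event 27 (EXEC): [IRQ0] PC=2: INC 3 -> ACC=9
Event 28 (EXEC): [IRQ0] PC=3: IRET -> resume IRQ0 at PC=1 (depth now 1)
Event 29 (EXEC): [IRQ0] PC=1: INC 1 -> ACC=10
Event 30 (EXEC): [IRQ0] PC=2: INC 3 -> ACC=13
Event 31 (EXEC): [IRQ0] PC=3: IRET -> resume MAIN at PC=3 (depth now 0)
Event 32 (EXEC): [MAIN] PC=3: NOP
Event 33 (EXEC): [MAIN] PC=4: HALT

Answer: 13 MAIN 0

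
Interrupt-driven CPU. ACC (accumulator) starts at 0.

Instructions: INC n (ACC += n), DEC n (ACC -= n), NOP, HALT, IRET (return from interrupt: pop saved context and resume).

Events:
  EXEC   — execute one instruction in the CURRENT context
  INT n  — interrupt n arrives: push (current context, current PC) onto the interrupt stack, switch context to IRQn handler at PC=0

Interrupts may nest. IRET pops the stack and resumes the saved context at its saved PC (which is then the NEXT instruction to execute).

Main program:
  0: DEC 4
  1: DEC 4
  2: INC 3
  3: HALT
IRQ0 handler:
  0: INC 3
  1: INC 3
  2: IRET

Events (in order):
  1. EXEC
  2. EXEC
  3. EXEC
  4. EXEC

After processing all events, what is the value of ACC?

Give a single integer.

Answer: -5

Derivation:
Event 1 (EXEC): [MAIN] PC=0: DEC 4 -> ACC=-4
Event 2 (EXEC): [MAIN] PC=1: DEC 4 -> ACC=-8
Event 3 (EXEC): [MAIN] PC=2: INC 3 -> ACC=-5
Event 4 (EXEC): [MAIN] PC=3: HALT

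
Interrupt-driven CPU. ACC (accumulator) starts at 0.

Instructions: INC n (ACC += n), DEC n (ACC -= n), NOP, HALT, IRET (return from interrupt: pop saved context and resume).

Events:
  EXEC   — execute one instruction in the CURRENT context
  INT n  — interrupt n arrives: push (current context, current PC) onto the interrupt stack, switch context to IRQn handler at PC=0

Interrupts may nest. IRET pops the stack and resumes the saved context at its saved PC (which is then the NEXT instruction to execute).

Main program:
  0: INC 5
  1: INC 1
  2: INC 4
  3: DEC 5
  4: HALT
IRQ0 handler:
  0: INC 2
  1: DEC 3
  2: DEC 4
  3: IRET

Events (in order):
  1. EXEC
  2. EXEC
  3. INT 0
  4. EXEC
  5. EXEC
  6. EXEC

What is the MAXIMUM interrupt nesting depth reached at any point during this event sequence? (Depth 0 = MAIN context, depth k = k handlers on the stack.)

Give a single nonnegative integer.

Answer: 1

Derivation:
Event 1 (EXEC): [MAIN] PC=0: INC 5 -> ACC=5 [depth=0]
Event 2 (EXEC): [MAIN] PC=1: INC 1 -> ACC=6 [depth=0]
Event 3 (INT 0): INT 0 arrives: push (MAIN, PC=2), enter IRQ0 at PC=0 (depth now 1) [depth=1]
Event 4 (EXEC): [IRQ0] PC=0: INC 2 -> ACC=8 [depth=1]
Event 5 (EXEC): [IRQ0] PC=1: DEC 3 -> ACC=5 [depth=1]
Event 6 (EXEC): [IRQ0] PC=2: DEC 4 -> ACC=1 [depth=1]
Max depth observed: 1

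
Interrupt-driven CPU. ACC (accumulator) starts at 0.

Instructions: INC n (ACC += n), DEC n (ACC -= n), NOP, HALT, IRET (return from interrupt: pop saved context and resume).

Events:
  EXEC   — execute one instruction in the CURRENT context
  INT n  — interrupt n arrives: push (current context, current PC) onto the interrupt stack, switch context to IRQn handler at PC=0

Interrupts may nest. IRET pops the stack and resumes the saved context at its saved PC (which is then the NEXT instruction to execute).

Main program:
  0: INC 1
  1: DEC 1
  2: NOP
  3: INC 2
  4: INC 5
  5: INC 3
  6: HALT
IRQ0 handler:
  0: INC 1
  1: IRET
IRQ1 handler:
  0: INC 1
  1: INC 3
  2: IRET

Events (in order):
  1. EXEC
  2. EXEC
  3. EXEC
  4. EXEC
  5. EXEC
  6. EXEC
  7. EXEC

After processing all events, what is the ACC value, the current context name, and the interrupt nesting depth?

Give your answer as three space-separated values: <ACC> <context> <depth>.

Answer: 10 MAIN 0

Derivation:
Event 1 (EXEC): [MAIN] PC=0: INC 1 -> ACC=1
Event 2 (EXEC): [MAIN] PC=1: DEC 1 -> ACC=0
Event 3 (EXEC): [MAIN] PC=2: NOP
Event 4 (EXEC): [MAIN] PC=3: INC 2 -> ACC=2
Event 5 (EXEC): [MAIN] PC=4: INC 5 -> ACC=7
Event 6 (EXEC): [MAIN] PC=5: INC 3 -> ACC=10
Event 7 (EXEC): [MAIN] PC=6: HALT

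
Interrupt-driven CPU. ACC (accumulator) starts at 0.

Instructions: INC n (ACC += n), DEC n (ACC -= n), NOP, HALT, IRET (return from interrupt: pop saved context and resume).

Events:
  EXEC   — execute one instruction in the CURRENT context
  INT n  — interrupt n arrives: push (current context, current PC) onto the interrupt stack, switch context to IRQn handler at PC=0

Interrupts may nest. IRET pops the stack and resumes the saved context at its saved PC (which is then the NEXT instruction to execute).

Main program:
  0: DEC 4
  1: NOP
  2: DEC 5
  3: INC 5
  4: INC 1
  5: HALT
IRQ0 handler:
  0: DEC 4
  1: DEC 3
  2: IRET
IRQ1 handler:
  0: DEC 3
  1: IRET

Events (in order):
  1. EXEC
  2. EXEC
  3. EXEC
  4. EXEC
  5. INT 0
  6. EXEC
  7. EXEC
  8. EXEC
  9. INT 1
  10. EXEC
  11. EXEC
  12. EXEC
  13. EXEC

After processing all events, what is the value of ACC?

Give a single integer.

Answer: -13

Derivation:
Event 1 (EXEC): [MAIN] PC=0: DEC 4 -> ACC=-4
Event 2 (EXEC): [MAIN] PC=1: NOP
Event 3 (EXEC): [MAIN] PC=2: DEC 5 -> ACC=-9
Event 4 (EXEC): [MAIN] PC=3: INC 5 -> ACC=-4
Event 5 (INT 0): INT 0 arrives: push (MAIN, PC=4), enter IRQ0 at PC=0 (depth now 1)
Event 6 (EXEC): [IRQ0] PC=0: DEC 4 -> ACC=-8
Event 7 (EXEC): [IRQ0] PC=1: DEC 3 -> ACC=-11
Event 8 (EXEC): [IRQ0] PC=2: IRET -> resume MAIN at PC=4 (depth now 0)
Event 9 (INT 1): INT 1 arrives: push (MAIN, PC=4), enter IRQ1 at PC=0 (depth now 1)
Event 10 (EXEC): [IRQ1] PC=0: DEC 3 -> ACC=-14
Event 11 (EXEC): [IRQ1] PC=1: IRET -> resume MAIN at PC=4 (depth now 0)
Event 12 (EXEC): [MAIN] PC=4: INC 1 -> ACC=-13
Event 13 (EXEC): [MAIN] PC=5: HALT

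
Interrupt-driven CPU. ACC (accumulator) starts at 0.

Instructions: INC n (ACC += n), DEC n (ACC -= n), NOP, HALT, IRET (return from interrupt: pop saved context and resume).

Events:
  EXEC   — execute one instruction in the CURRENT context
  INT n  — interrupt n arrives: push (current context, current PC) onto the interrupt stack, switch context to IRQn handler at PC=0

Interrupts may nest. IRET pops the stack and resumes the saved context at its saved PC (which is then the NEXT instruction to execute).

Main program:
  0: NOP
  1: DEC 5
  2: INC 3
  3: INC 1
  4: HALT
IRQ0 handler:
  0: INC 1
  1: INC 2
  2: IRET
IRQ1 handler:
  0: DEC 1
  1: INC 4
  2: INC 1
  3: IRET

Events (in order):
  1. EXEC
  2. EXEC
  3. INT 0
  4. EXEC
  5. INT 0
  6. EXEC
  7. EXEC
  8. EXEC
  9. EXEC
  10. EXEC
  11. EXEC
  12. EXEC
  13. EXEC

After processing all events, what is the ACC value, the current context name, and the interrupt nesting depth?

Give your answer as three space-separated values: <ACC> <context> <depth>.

Event 1 (EXEC): [MAIN] PC=0: NOP
Event 2 (EXEC): [MAIN] PC=1: DEC 5 -> ACC=-5
Event 3 (INT 0): INT 0 arrives: push (MAIN, PC=2), enter IRQ0 at PC=0 (depth now 1)
Event 4 (EXEC): [IRQ0] PC=0: INC 1 -> ACC=-4
Event 5 (INT 0): INT 0 arrives: push (IRQ0, PC=1), enter IRQ0 at PC=0 (depth now 2)
Event 6 (EXEC): [IRQ0] PC=0: INC 1 -> ACC=-3
Event 7 (EXEC): [IRQ0] PC=1: INC 2 -> ACC=-1
Event 8 (EXEC): [IRQ0] PC=2: IRET -> resume IRQ0 at PC=1 (depth now 1)
Event 9 (EXEC): [IRQ0] PC=1: INC 2 -> ACC=1
Event 10 (EXEC): [IRQ0] PC=2: IRET -> resume MAIN at PC=2 (depth now 0)
Event 11 (EXEC): [MAIN] PC=2: INC 3 -> ACC=4
Event 12 (EXEC): [MAIN] PC=3: INC 1 -> ACC=5
Event 13 (EXEC): [MAIN] PC=4: HALT

Answer: 5 MAIN 0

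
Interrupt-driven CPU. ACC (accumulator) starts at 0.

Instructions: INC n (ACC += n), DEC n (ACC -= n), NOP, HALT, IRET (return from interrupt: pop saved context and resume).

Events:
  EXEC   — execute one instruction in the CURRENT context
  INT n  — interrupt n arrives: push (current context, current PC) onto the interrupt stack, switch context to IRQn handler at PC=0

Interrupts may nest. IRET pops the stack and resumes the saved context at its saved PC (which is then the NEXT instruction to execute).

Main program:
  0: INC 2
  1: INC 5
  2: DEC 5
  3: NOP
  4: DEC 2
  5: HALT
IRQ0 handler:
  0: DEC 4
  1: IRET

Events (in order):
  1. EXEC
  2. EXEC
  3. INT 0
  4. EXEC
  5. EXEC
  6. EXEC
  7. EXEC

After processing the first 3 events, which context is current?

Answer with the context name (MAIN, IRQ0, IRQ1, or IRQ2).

Answer: IRQ0

Derivation:
Event 1 (EXEC): [MAIN] PC=0: INC 2 -> ACC=2
Event 2 (EXEC): [MAIN] PC=1: INC 5 -> ACC=7
Event 3 (INT 0): INT 0 arrives: push (MAIN, PC=2), enter IRQ0 at PC=0 (depth now 1)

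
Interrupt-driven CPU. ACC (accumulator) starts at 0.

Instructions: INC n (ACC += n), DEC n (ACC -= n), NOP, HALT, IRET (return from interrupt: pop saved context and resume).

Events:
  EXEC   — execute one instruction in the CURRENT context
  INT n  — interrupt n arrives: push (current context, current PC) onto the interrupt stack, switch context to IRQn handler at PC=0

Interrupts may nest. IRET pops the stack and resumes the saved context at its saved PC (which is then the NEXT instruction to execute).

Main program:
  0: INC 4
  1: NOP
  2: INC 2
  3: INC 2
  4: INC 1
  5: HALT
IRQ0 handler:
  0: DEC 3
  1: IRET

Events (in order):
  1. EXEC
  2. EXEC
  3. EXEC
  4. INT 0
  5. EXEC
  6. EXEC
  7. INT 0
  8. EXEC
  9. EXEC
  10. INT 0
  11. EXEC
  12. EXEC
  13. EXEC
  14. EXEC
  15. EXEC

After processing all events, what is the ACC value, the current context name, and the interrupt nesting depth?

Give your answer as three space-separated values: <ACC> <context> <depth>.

Answer: 0 MAIN 0

Derivation:
Event 1 (EXEC): [MAIN] PC=0: INC 4 -> ACC=4
Event 2 (EXEC): [MAIN] PC=1: NOP
Event 3 (EXEC): [MAIN] PC=2: INC 2 -> ACC=6
Event 4 (INT 0): INT 0 arrives: push (MAIN, PC=3), enter IRQ0 at PC=0 (depth now 1)
Event 5 (EXEC): [IRQ0] PC=0: DEC 3 -> ACC=3
Event 6 (EXEC): [IRQ0] PC=1: IRET -> resume MAIN at PC=3 (depth now 0)
Event 7 (INT 0): INT 0 arrives: push (MAIN, PC=3), enter IRQ0 at PC=0 (depth now 1)
Event 8 (EXEC): [IRQ0] PC=0: DEC 3 -> ACC=0
Event 9 (EXEC): [IRQ0] PC=1: IRET -> resume MAIN at PC=3 (depth now 0)
Event 10 (INT 0): INT 0 arrives: push (MAIN, PC=3), enter IRQ0 at PC=0 (depth now 1)
Event 11 (EXEC): [IRQ0] PC=0: DEC 3 -> ACC=-3
Event 12 (EXEC): [IRQ0] PC=1: IRET -> resume MAIN at PC=3 (depth now 0)
Event 13 (EXEC): [MAIN] PC=3: INC 2 -> ACC=-1
Event 14 (EXEC): [MAIN] PC=4: INC 1 -> ACC=0
Event 15 (EXEC): [MAIN] PC=5: HALT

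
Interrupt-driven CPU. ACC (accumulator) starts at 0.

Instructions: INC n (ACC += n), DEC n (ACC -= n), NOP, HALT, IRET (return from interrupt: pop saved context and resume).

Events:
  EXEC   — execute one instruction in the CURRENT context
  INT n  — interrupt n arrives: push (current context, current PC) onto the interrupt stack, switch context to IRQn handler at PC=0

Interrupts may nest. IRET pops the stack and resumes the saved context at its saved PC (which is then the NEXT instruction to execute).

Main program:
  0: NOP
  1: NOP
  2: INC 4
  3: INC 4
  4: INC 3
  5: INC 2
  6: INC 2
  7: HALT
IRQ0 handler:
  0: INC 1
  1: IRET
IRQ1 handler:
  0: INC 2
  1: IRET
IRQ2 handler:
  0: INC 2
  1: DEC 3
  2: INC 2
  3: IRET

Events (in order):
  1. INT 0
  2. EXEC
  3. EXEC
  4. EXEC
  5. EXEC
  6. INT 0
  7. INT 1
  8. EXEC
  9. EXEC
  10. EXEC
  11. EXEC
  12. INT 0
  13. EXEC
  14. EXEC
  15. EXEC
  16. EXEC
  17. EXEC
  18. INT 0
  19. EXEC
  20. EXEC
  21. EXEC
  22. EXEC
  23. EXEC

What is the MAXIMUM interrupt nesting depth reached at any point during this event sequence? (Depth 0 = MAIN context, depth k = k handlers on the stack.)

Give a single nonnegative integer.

Answer: 2

Derivation:
Event 1 (INT 0): INT 0 arrives: push (MAIN, PC=0), enter IRQ0 at PC=0 (depth now 1) [depth=1]
Event 2 (EXEC): [IRQ0] PC=0: INC 1 -> ACC=1 [depth=1]
Event 3 (EXEC): [IRQ0] PC=1: IRET -> resume MAIN at PC=0 (depth now 0) [depth=0]
Event 4 (EXEC): [MAIN] PC=0: NOP [depth=0]
Event 5 (EXEC): [MAIN] PC=1: NOP [depth=0]
Event 6 (INT 0): INT 0 arrives: push (MAIN, PC=2), enter IRQ0 at PC=0 (depth now 1) [depth=1]
Event 7 (INT 1): INT 1 arrives: push (IRQ0, PC=0), enter IRQ1 at PC=0 (depth now 2) [depth=2]
Event 8 (EXEC): [IRQ1] PC=0: INC 2 -> ACC=3 [depth=2]
Event 9 (EXEC): [IRQ1] PC=1: IRET -> resume IRQ0 at PC=0 (depth now 1) [depth=1]
Event 10 (EXEC): [IRQ0] PC=0: INC 1 -> ACC=4 [depth=1]
Event 11 (EXEC): [IRQ0] PC=1: IRET -> resume MAIN at PC=2 (depth now 0) [depth=0]
Event 12 (INT 0): INT 0 arrives: push (MAIN, PC=2), enter IRQ0 at PC=0 (depth now 1) [depth=1]
Event 13 (EXEC): [IRQ0] PC=0: INC 1 -> ACC=5 [depth=1]
Event 14 (EXEC): [IRQ0] PC=1: IRET -> resume MAIN at PC=2 (depth now 0) [depth=0]
Event 15 (EXEC): [MAIN] PC=2: INC 4 -> ACC=9 [depth=0]
Event 16 (EXEC): [MAIN] PC=3: INC 4 -> ACC=13 [depth=0]
Event 17 (EXEC): [MAIN] PC=4: INC 3 -> ACC=16 [depth=0]
Event 18 (INT 0): INT 0 arrives: push (MAIN, PC=5), enter IRQ0 at PC=0 (depth now 1) [depth=1]
Event 19 (EXEC): [IRQ0] PC=0: INC 1 -> ACC=17 [depth=1]
Event 20 (EXEC): [IRQ0] PC=1: IRET -> resume MAIN at PC=5 (depth now 0) [depth=0]
Event 21 (EXEC): [MAIN] PC=5: INC 2 -> ACC=19 [depth=0]
Event 22 (EXEC): [MAIN] PC=6: INC 2 -> ACC=21 [depth=0]
Event 23 (EXEC): [MAIN] PC=7: HALT [depth=0]
Max depth observed: 2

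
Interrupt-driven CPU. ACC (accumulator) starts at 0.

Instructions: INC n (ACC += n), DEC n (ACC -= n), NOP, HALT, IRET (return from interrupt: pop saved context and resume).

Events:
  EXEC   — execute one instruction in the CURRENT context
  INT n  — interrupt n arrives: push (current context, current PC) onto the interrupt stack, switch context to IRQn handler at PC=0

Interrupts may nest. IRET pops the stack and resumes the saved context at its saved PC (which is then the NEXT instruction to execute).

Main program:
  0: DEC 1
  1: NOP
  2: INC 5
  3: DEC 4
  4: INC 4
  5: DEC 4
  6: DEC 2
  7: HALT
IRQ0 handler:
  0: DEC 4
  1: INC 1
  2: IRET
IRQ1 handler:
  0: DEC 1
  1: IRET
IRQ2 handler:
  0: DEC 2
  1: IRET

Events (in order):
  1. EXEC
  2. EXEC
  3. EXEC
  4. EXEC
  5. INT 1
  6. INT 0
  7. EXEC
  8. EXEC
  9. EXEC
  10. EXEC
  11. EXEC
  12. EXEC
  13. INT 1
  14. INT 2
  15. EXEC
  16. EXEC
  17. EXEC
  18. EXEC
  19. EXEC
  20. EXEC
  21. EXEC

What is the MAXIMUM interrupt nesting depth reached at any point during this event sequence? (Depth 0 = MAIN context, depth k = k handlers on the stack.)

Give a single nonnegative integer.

Answer: 2

Derivation:
Event 1 (EXEC): [MAIN] PC=0: DEC 1 -> ACC=-1 [depth=0]
Event 2 (EXEC): [MAIN] PC=1: NOP [depth=0]
Event 3 (EXEC): [MAIN] PC=2: INC 5 -> ACC=4 [depth=0]
Event 4 (EXEC): [MAIN] PC=3: DEC 4 -> ACC=0 [depth=0]
Event 5 (INT 1): INT 1 arrives: push (MAIN, PC=4), enter IRQ1 at PC=0 (depth now 1) [depth=1]
Event 6 (INT 0): INT 0 arrives: push (IRQ1, PC=0), enter IRQ0 at PC=0 (depth now 2) [depth=2]
Event 7 (EXEC): [IRQ0] PC=0: DEC 4 -> ACC=-4 [depth=2]
Event 8 (EXEC): [IRQ0] PC=1: INC 1 -> ACC=-3 [depth=2]
Event 9 (EXEC): [IRQ0] PC=2: IRET -> resume IRQ1 at PC=0 (depth now 1) [depth=1]
Event 10 (EXEC): [IRQ1] PC=0: DEC 1 -> ACC=-4 [depth=1]
Event 11 (EXEC): [IRQ1] PC=1: IRET -> resume MAIN at PC=4 (depth now 0) [depth=0]
Event 12 (EXEC): [MAIN] PC=4: INC 4 -> ACC=0 [depth=0]
Event 13 (INT 1): INT 1 arrives: push (MAIN, PC=5), enter IRQ1 at PC=0 (depth now 1) [depth=1]
Event 14 (INT 2): INT 2 arrives: push (IRQ1, PC=0), enter IRQ2 at PC=0 (depth now 2) [depth=2]
Event 15 (EXEC): [IRQ2] PC=0: DEC 2 -> ACC=-2 [depth=2]
Event 16 (EXEC): [IRQ2] PC=1: IRET -> resume IRQ1 at PC=0 (depth now 1) [depth=1]
Event 17 (EXEC): [IRQ1] PC=0: DEC 1 -> ACC=-3 [depth=1]
Event 18 (EXEC): [IRQ1] PC=1: IRET -> resume MAIN at PC=5 (depth now 0) [depth=0]
Event 19 (EXEC): [MAIN] PC=5: DEC 4 -> ACC=-7 [depth=0]
Event 20 (EXEC): [MAIN] PC=6: DEC 2 -> ACC=-9 [depth=0]
Event 21 (EXEC): [MAIN] PC=7: HALT [depth=0]
Max depth observed: 2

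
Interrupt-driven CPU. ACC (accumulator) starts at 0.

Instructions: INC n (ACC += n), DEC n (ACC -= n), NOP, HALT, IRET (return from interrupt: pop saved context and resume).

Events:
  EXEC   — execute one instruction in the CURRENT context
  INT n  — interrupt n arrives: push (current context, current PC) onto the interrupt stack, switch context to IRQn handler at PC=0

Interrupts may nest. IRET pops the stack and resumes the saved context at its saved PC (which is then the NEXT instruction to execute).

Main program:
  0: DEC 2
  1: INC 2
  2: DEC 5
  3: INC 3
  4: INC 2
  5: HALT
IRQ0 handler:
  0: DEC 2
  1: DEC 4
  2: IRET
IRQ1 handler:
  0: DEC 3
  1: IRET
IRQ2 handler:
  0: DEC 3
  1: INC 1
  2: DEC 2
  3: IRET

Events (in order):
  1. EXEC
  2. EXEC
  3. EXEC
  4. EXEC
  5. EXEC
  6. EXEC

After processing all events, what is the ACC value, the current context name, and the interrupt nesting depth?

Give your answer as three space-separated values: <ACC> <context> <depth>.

Event 1 (EXEC): [MAIN] PC=0: DEC 2 -> ACC=-2
Event 2 (EXEC): [MAIN] PC=1: INC 2 -> ACC=0
Event 3 (EXEC): [MAIN] PC=2: DEC 5 -> ACC=-5
Event 4 (EXEC): [MAIN] PC=3: INC 3 -> ACC=-2
Event 5 (EXEC): [MAIN] PC=4: INC 2 -> ACC=0
Event 6 (EXEC): [MAIN] PC=5: HALT

Answer: 0 MAIN 0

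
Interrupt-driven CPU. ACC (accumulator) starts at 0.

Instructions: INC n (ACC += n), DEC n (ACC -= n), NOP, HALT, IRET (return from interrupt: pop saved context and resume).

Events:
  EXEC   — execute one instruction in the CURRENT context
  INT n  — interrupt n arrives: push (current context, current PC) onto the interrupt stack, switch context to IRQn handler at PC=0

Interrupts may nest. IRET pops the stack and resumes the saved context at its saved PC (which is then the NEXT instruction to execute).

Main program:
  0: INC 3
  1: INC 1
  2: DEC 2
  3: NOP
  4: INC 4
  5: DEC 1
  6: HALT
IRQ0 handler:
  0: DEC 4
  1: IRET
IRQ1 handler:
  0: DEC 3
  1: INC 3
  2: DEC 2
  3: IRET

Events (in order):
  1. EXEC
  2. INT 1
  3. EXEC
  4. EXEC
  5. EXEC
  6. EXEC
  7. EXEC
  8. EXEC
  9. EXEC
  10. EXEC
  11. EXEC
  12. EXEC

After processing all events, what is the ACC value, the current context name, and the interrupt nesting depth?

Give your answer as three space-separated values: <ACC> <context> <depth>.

Answer: 3 MAIN 0

Derivation:
Event 1 (EXEC): [MAIN] PC=0: INC 3 -> ACC=3
Event 2 (INT 1): INT 1 arrives: push (MAIN, PC=1), enter IRQ1 at PC=0 (depth now 1)
Event 3 (EXEC): [IRQ1] PC=0: DEC 3 -> ACC=0
Event 4 (EXEC): [IRQ1] PC=1: INC 3 -> ACC=3
Event 5 (EXEC): [IRQ1] PC=2: DEC 2 -> ACC=1
Event 6 (EXEC): [IRQ1] PC=3: IRET -> resume MAIN at PC=1 (depth now 0)
Event 7 (EXEC): [MAIN] PC=1: INC 1 -> ACC=2
Event 8 (EXEC): [MAIN] PC=2: DEC 2 -> ACC=0
Event 9 (EXEC): [MAIN] PC=3: NOP
Event 10 (EXEC): [MAIN] PC=4: INC 4 -> ACC=4
Event 11 (EXEC): [MAIN] PC=5: DEC 1 -> ACC=3
Event 12 (EXEC): [MAIN] PC=6: HALT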